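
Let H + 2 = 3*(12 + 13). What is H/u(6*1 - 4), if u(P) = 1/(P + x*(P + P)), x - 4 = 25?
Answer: 8614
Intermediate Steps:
x = 29 (x = 4 + 25 = 29)
H = 73 (H = -2 + 3*(12 + 13) = -2 + 3*25 = -2 + 75 = 73)
u(P) = 1/(59*P) (u(P) = 1/(P + 29*(P + P)) = 1/(P + 29*(2*P)) = 1/(P + 58*P) = 1/(59*P))
H/u(6*1 - 4) = 73/((1/(59*(6*1 - 4)))) = 73/((1/(59*(6 - 4)))) = 73/(((1/59)/2)) = 73/(((1/59)*(½))) = 73/(1/118) = 73*118 = 8614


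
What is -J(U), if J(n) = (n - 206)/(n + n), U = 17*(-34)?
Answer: -196/289 ≈ -0.67820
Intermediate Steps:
U = -578
J(n) = (-206 + n)/(2*n) (J(n) = (-206 + n)/((2*n)) = (-206 + n)*(1/(2*n)) = (-206 + n)/(2*n))
-J(U) = -(-206 - 578)/(2*(-578)) = -(-1)*(-784)/(2*578) = -1*196/289 = -196/289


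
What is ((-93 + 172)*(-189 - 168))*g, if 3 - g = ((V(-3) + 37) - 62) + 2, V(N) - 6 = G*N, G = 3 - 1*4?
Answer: -479451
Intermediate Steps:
G = -1 (G = 3 - 4 = -1)
V(N) = 6 - N
g = 17 (g = 3 - ((((6 - 1*(-3)) + 37) - 62) + 2) = 3 - ((((6 + 3) + 37) - 62) + 2) = 3 - (((9 + 37) - 62) + 2) = 3 - ((46 - 62) + 2) = 3 - (-16 + 2) = 3 - 1*(-14) = 3 + 14 = 17)
((-93 + 172)*(-189 - 168))*g = ((-93 + 172)*(-189 - 168))*17 = (79*(-357))*17 = -28203*17 = -479451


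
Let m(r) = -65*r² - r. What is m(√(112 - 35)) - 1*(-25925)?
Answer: 20920 - √77 ≈ 20911.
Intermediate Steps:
m(r) = -r - 65*r²
m(√(112 - 35)) - 1*(-25925) = -√(112 - 35)*(1 + 65*√(112 - 35)) - 1*(-25925) = -√77*(1 + 65*√77) + 25925 = 25925 - √77*(1 + 65*√77)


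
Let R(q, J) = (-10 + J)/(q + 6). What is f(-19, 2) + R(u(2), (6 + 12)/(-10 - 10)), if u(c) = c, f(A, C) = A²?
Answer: 28771/80 ≈ 359.64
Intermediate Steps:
R(q, J) = (-10 + J)/(6 + q)
f(-19, 2) + R(u(2), (6 + 12)/(-10 - 10)) = (-19)² + (-10 + (6 + 12)/(-10 - 10))/(6 + 2) = 361 + (-10 + 18/(-20))/8 = 361 + (-10 + 18*(-1/20))/8 = 361 + (-10 - 9/10)/8 = 361 + (⅛)*(-109/10) = 361 - 109/80 = 28771/80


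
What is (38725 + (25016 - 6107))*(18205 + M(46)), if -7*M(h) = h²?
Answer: 7222635246/7 ≈ 1.0318e+9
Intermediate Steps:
M(h) = -h²/7
(38725 + (25016 - 6107))*(18205 + M(46)) = (38725 + (25016 - 6107))*(18205 - ⅐*46²) = (38725 + 18909)*(18205 - ⅐*2116) = 57634*(18205 - 2116/7) = 57634*(125319/7) = 7222635246/7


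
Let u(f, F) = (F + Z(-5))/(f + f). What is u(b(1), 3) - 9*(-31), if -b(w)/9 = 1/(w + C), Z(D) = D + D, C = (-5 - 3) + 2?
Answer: 4987/18 ≈ 277.06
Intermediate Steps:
C = -6 (C = -8 + 2 = -6)
Z(D) = 2*D
b(w) = -9/(-6 + w) (b(w) = -9/(w - 6) = -9/(-6 + w))
u(f, F) = (-10 + F)/(2*f) (u(f, F) = (F + 2*(-5))/(f + f) = (F - 10)/((2*f)) = (-10 + F)*(1/(2*f)) = (-10 + F)/(2*f))
u(b(1), 3) - 9*(-31) = (-10 + 3)/(2*((-9/(-6 + 1)))) - 9*(-31) = (½)*(-7)/(-9/(-5)) + 279 = (½)*(-7)/(-9*(-⅕)) + 279 = (½)*(-7)/(9/5) + 279 = (½)*(5/9)*(-7) + 279 = -35/18 + 279 = 4987/18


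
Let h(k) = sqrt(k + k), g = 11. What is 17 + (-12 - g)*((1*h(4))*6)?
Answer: 17 - 276*sqrt(2) ≈ -373.32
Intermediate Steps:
h(k) = sqrt(2)*sqrt(k) (h(k) = sqrt(2*k) = sqrt(2)*sqrt(k))
17 + (-12 - g)*((1*h(4))*6) = 17 + (-12 - 1*11)*((1*(sqrt(2)*sqrt(4)))*6) = 17 + (-12 - 11)*((1*(sqrt(2)*2))*6) = 17 - 23*1*(2*sqrt(2))*6 = 17 - 23*2*sqrt(2)*6 = 17 - 276*sqrt(2)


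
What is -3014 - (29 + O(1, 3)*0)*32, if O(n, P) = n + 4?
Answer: -3942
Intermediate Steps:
O(n, P) = 4 + n
-3014 - (29 + O(1, 3)*0)*32 = -3014 - (29 + (4 + 1)*0)*32 = -3014 - (29 + 5*0)*32 = -3014 - (29 + 0)*32 = -3014 - 29*32 = -3014 - 1*928 = -3014 - 928 = -3942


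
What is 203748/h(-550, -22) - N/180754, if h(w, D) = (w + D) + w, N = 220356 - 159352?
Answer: -3074726040/16900499 ≈ -181.93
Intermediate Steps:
N = 61004
h(w, D) = D + 2*w (h(w, D) = (D + w) + w = D + 2*w)
203748/h(-550, -22) - N/180754 = 203748/(-22 + 2*(-550)) - 1*61004/180754 = 203748/(-22 - 1100) - 61004*1/180754 = 203748/(-1122) - 30502/90377 = 203748*(-1/1122) - 30502/90377 = -33958/187 - 30502/90377 = -3074726040/16900499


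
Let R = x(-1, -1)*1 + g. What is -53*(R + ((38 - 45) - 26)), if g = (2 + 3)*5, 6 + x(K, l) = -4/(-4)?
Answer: 689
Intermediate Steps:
x(K, l) = -5 (x(K, l) = -6 - 4/(-4) = -6 - 4*(-¼) = -6 + 1 = -5)
g = 25 (g = 5*5 = 25)
R = 20 (R = -5*1 + 25 = -5 + 25 = 20)
-53*(R + ((38 - 45) - 26)) = -53*(20 + ((38 - 45) - 26)) = -53*(20 + (-7 - 26)) = -53*(20 - 33) = -53*(-13) = 689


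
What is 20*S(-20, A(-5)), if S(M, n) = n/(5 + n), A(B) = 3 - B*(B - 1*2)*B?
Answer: 3560/183 ≈ 19.454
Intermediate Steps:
A(B) = 3 - B**2*(-2 + B) (A(B) = 3 - B*(B - 2)*B = 3 - B*(-2 + B)*B = 3 - B**2*(-2 + B))
20*S(-20, A(-5)) = 20*((3 - 1*(-5)**3 + 2*(-5)**2)/(5 + (3 - 1*(-5)**3 + 2*(-5)**2))) = 20*((3 - 1*(-125) + 2*25)/(5 + (3 - 1*(-125) + 2*25))) = 20*((3 + 125 + 50)/(5 + (3 + 125 + 50))) = 20*(178/(5 + 178)) = 20*(178/183) = 3560/183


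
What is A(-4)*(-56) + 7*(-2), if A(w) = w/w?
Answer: -70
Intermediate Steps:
A(w) = 1
A(-4)*(-56) + 7*(-2) = 1*(-56) + 7*(-2) = -56 - 14 = -70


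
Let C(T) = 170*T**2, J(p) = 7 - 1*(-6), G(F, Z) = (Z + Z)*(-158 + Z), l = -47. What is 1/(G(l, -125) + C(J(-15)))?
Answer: 1/99480 ≈ 1.0052e-5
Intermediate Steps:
G(F, Z) = 2*Z*(-158 + Z) (G(F, Z) = (2*Z)*(-158 + Z) = 2*Z*(-158 + Z))
J(p) = 13 (J(p) = 7 + 6 = 13)
1/(G(l, -125) + C(J(-15))) = 1/(2*(-125)*(-158 - 125) + 170*13**2) = 1/(2*(-125)*(-283) + 170*169) = 1/(70750 + 28730) = 1/99480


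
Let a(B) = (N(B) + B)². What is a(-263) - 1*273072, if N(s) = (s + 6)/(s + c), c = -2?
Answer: -14354845356/70225 ≈ -2.0441e+5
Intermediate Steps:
N(s) = (6 + s)/(-2 + s) (N(s) = (s + 6)/(s - 2) = (6 + s)/(-2 + s))
a(B) = (B + (6 + B)/(-2 + B))² (a(B) = ((6 + B)/(-2 + B) + B)² = (B + (6 + B)/(-2 + B))²)
a(-263) - 1*273072 = (6 + (-263)² - 1*(-263))²/(-2 - 263)² - 1*273072 = (6 + 69169 + 263)²/(-265)² - 273072 = (1/70225)*69438² - 273072 = (1/70225)*4821635844 - 273072 = 4821635844/70225 - 273072 = -14354845356/70225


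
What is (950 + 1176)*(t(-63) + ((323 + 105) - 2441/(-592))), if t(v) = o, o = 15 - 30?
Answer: 262494031/296 ≈ 8.8680e+5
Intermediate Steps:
o = -15
t(v) = -15
(950 + 1176)*(t(-63) + ((323 + 105) - 2441/(-592))) = (950 + 1176)*(-15 + ((323 + 105) - 2441/(-592))) = 2126*(-15 + (428 - 2441*(-1)/592)) = 2126*(-15 + (428 - 1*(-2441/592))) = 2126*(-15 + (428 + 2441/592)) = 2126*(-15 + 255817/592) = 2126*(246937/592) = 262494031/296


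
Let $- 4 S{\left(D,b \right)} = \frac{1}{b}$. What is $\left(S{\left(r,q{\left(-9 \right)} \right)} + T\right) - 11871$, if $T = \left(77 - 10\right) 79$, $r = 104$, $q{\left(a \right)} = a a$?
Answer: $- \frac{2131273}{324} \approx -6578.0$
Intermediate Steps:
$q{\left(a \right)} = a^{2}$
$S{\left(D,b \right)} = - \frac{1}{4 b}$
$T = 5293$ ($T = 67 \cdot 79 = 5293$)
$\left(S{\left(r,q{\left(-9 \right)} \right)} + T\right) - 11871 = \left(- \frac{1}{4 \left(-9\right)^{2}} + 5293\right) - 11871 = \left(- \frac{1}{4 \cdot 81} + 5293\right) - 11871 = \left(\left(- \frac{1}{4}\right) \frac{1}{81} + 5293\right) - 11871 = \left(- \frac{1}{324} + 5293\right) - 11871 = \frac{1714931}{324} - 11871 = - \frac{2131273}{324}$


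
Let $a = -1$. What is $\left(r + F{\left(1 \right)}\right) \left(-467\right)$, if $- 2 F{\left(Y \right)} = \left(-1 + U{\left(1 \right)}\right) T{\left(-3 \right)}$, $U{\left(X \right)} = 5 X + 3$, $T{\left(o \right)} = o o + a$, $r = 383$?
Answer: $-165785$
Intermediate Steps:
$T{\left(o \right)} = -1 + o^{2}$ ($T{\left(o \right)} = o o - 1 = o^{2} - 1 = -1 + o^{2}$)
$U{\left(X \right)} = 3 + 5 X$
$F{\left(Y \right)} = -28$ ($F{\left(Y \right)} = - \frac{\left(-1 + \left(3 + 5 \cdot 1\right)\right) \left(-1 + \left(-3\right)^{2}\right)}{2} = - \frac{\left(-1 + \left(3 + 5\right)\right) \left(-1 + 9\right)}{2} = - \frac{\left(-1 + 8\right) 8}{2} = - \frac{7 \cdot 8}{2} = \left(- \frac{1}{2}\right) 56 = -28$)
$\left(r + F{\left(1 \right)}\right) \left(-467\right) = \left(383 - 28\right) \left(-467\right) = 355 \left(-467\right) = -165785$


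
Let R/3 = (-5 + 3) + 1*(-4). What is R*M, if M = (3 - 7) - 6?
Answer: 180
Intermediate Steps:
R = -18 (R = 3*((-5 + 3) + 1*(-4)) = 3*(-2 - 4) = 3*(-6) = -18)
M = -10 (M = -4 - 6 = -10)
R*M = -18*(-10) = 180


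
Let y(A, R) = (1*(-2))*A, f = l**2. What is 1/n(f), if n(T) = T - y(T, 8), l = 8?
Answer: 1/192 ≈ 0.0052083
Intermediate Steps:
f = 64 (f = 8**2 = 64)
y(A, R) = -2*A
n(T) = 3*T (n(T) = T - (-2)*T = T + 2*T = 3*T)
1/n(f) = 1/(3*64) = 1/192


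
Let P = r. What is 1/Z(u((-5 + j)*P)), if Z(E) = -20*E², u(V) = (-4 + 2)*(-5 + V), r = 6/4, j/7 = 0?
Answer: -1/12500 ≈ -8.0000e-5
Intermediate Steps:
j = 0 (j = 7*0 = 0)
r = 3/2 (r = 6*(¼) = 3/2 ≈ 1.5000)
P = 3/2 ≈ 1.5000
u(V) = 10 - 2*V (u(V) = -2*(-5 + V) = 10 - 2*V)
1/Z(u((-5 + j)*P)) = 1/(-20*(10 - 2*(-5 + 0)*3/2)²) = 1/(-20*(10 - (-10)*3/2)²) = 1/(-20*(10 - 2*(-15/2))²) = 1/(-20*(10 + 15)²) = 1/(-20*25²) = 1/(-20*625) = 1/(-12500) = -1/12500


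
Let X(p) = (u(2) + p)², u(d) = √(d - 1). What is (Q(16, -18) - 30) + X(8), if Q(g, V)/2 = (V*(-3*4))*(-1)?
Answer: -381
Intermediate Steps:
u(d) = √(-1 + d)
X(p) = (1 + p)² (X(p) = (√(-1 + 2) + p)² = (√1 + p)² = (1 + p)²)
Q(g, V) = 24*V (Q(g, V) = 2*((V*(-3*4))*(-1)) = 2*((V*(-12))*(-1)) = 2*(-12*V*(-1)) = 2*(12*V) = 24*V)
(Q(16, -18) - 30) + X(8) = (24*(-18) - 30) + (1 + 8)² = (-432 - 30) + 9² = -462 + 81 = -381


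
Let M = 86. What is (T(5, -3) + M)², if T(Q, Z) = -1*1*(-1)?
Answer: 7569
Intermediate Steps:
T(Q, Z) = 1 (T(Q, Z) = -1*(-1) = 1)
(T(5, -3) + M)² = (1 + 86)² = 87² = 7569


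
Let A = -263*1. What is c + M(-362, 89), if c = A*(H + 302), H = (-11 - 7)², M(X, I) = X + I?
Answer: -164911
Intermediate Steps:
A = -263
M(X, I) = I + X
H = 324 (H = (-18)² = 324)
c = -164638 (c = -263*(324 + 302) = -263*626 = -164638)
c + M(-362, 89) = -164638 + (89 - 362) = -164638 - 273 = -164911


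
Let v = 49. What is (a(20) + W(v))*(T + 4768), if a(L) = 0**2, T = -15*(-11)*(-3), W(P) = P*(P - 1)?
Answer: 10050096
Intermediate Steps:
W(P) = P*(-1 + P)
T = -495 (T = 165*(-3) = -495)
a(L) = 0
(a(20) + W(v))*(T + 4768) = (0 + 49*(-1 + 49))*(-495 + 4768) = (0 + 49*48)*4273 = (0 + 2352)*4273 = 2352*4273 = 10050096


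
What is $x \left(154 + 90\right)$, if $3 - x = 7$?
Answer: $-976$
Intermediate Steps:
$x = -4$ ($x = 3 - 7 = -4$)
$x \left(154 + 90\right) = - 4 \left(154 + 90\right) = \left(-4\right) 244 = -976$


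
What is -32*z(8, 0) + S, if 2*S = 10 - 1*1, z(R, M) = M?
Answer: 9/2 ≈ 4.5000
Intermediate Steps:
S = 9/2 (S = (10 - 1*1)/2 = (10 - 1)/2 = (½)*9 = 9/2 ≈ 4.5000)
-32*z(8, 0) + S = -32*0 + 9/2 = 0 + 9/2 = 9/2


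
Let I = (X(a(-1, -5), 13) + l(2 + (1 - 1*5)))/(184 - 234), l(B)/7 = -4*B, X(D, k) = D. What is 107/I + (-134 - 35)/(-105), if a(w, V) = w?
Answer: -110491/1155 ≈ -95.663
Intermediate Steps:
l(B) = -28*B (l(B) = 7*(-4*B) = -28*B)
I = -11/10 (I = (-1 - 28*(2 + (1 - 1*5)))/(184 - 234) = (-1 - 28*(2 + (1 - 5)))/(-50) = (-1 - 28*(2 - 4))*(-1/50) = (-1 - 28*(-2))*(-1/50) = (-1 + 56)*(-1/50) = 55*(-1/50) = -11/10 ≈ -1.1000)
107/I + (-134 - 35)/(-105) = 107/(-11/10) + (-134 - 35)/(-105) = 107*(-10/11) - 169*(-1/105) = -1070/11 + 169/105 = -110491/1155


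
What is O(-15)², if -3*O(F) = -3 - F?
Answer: 16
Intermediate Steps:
O(F) = 1 + F/3 (O(F) = -(-3 - F)/3 = 1 + F/3)
O(-15)² = (1 + (⅓)*(-15))² = (1 - 5)² = (-4)² = 16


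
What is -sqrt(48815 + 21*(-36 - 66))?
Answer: -sqrt(46673) ≈ -216.04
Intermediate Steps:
-sqrt(48815 + 21*(-36 - 66)) = -sqrt(48815 + 21*(-102)) = -sqrt(48815 - 2142) = -sqrt(46673)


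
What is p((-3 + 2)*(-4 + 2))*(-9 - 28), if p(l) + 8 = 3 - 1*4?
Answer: 333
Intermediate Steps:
p(l) = -9 (p(l) = -8 + (3 - 1*4) = -8 + (3 - 4) = -8 - 1 = -9)
p((-3 + 2)*(-4 + 2))*(-9 - 28) = -9*(-9 - 28) = -9*(-37) = 333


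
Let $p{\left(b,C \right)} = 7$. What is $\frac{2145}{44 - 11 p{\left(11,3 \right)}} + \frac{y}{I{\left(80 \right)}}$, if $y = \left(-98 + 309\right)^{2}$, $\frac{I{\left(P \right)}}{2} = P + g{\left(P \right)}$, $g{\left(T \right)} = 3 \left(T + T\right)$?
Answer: $- \frac{28279}{1120} \approx -25.249$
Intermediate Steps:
$g{\left(T \right)} = 6 T$ ($g{\left(T \right)} = 3 \cdot 2 T = 6 T$)
$I{\left(P \right)} = 14 P$ ($I{\left(P \right)} = 2 \left(P + 6 P\right) = 2 \cdot 7 P = 14 P$)
$y = 44521$ ($y = 211^{2} = 44521$)
$\frac{2145}{44 - 11 p{\left(11,3 \right)}} + \frac{y}{I{\left(80 \right)}} = \frac{2145}{44 - 77} + \frac{44521}{14 \cdot 80} = \frac{2145}{44 - 77} + \frac{44521}{1120} = \frac{2145}{-33} + 44521 \cdot \frac{1}{1120} = 2145 \left(- \frac{1}{33}\right) + \frac{44521}{1120} = -65 + \frac{44521}{1120} = - \frac{28279}{1120}$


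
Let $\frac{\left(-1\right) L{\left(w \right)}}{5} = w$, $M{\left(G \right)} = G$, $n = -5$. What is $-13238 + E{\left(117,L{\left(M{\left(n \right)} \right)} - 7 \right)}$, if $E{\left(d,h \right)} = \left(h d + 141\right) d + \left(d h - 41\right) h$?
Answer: $286831$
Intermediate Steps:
$L{\left(w \right)} = - 5 w$
$E{\left(d,h \right)} = d \left(141 + d h\right) + h \left(-41 + d h\right)$ ($E{\left(d,h \right)} = \left(d h + 141\right) d + \left(-41 + d h\right) h = \left(141 + d h\right) d + h \left(-41 + d h\right) = d \left(141 + d h\right) + h \left(-41 + d h\right)$)
$-13238 + E{\left(117,L{\left(M{\left(n \right)} \right)} - 7 \right)} = -13238 + \left(- 41 \left(\left(-5\right) \left(-5\right) - 7\right) + 141 \cdot 117 + 117 \left(\left(-5\right) \left(-5\right) - 7\right)^{2} + \left(\left(-5\right) \left(-5\right) - 7\right) 117^{2}\right) = -13238 + \left(- 41 \left(25 - 7\right) + 16497 + 117 \left(25 - 7\right)^{2} + \left(25 - 7\right) 13689\right) = -13238 + \left(\left(-41\right) 18 + 16497 + 117 \cdot 18^{2} + 18 \cdot 13689\right) = -13238 + \left(-738 + 16497 + 117 \cdot 324 + 246402\right) = -13238 + \left(-738 + 16497 + 37908 + 246402\right) = -13238 + 300069 = 286831$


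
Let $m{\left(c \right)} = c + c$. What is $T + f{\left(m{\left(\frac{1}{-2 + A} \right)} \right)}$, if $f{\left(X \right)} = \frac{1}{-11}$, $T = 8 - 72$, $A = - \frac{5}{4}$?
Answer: $- \frac{705}{11} \approx -64.091$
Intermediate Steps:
$A = - \frac{5}{4}$ ($A = \left(-5\right) \frac{1}{4} = - \frac{5}{4} \approx -1.25$)
$m{\left(c \right)} = 2 c$
$T = -64$ ($T = 8 - 72 = -64$)
$f{\left(X \right)} = - \frac{1}{11}$
$T + f{\left(m{\left(\frac{1}{-2 + A} \right)} \right)} = -64 - \frac{1}{11} = - \frac{705}{11}$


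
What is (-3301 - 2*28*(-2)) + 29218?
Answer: 26029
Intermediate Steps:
(-3301 - 2*28*(-2)) + 29218 = (-3301 - 56*(-2)) + 29218 = (-3301 + 112) + 29218 = -3189 + 29218 = 26029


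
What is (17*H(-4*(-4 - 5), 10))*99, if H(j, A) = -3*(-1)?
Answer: 5049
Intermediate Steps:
H(j, A) = 3
(17*H(-4*(-4 - 5), 10))*99 = (17*3)*99 = 51*99 = 5049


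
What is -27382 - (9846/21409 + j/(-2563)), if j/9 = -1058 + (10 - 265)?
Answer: -1502763258445/54871267 ≈ -27387.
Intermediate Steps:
j = -11817 (j = 9*(-1058 + (10 - 265)) = 9*(-1058 - 255) = 9*(-1313) = -11817)
-27382 - (9846/21409 + j/(-2563)) = -27382 - (9846/21409 - 11817/(-2563)) = -27382 - (9846*(1/21409) - 11817*(-1/2563)) = -27382 - (9846/21409 + 11817/2563) = -27382 - 1*278225451/54871267 = -27382 - 278225451/54871267 = -1502763258445/54871267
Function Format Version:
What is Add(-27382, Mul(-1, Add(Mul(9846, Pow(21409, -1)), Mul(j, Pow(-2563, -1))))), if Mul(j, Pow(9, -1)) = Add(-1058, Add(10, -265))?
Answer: Rational(-1502763258445, 54871267) ≈ -27387.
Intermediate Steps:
j = -11817 (j = Mul(9, Add(-1058, Add(10, -265))) = Mul(9, Add(-1058, -255)) = Mul(9, -1313) = -11817)
Add(-27382, Mul(-1, Add(Mul(9846, Pow(21409, -1)), Mul(j, Pow(-2563, -1))))) = Add(-27382, Mul(-1, Add(Mul(9846, Pow(21409, -1)), Mul(-11817, Pow(-2563, -1))))) = Add(-27382, Mul(-1, Add(Mul(9846, Rational(1, 21409)), Mul(-11817, Rational(-1, 2563))))) = Add(-27382, Mul(-1, Add(Rational(9846, 21409), Rational(11817, 2563)))) = Add(-27382, Mul(-1, Rational(278225451, 54871267))) = Add(-27382, Rational(-278225451, 54871267)) = Rational(-1502763258445, 54871267)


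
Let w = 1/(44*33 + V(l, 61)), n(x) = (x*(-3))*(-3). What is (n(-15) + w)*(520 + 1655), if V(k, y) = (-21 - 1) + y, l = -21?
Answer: -145930900/497 ≈ -2.9362e+5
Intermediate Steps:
n(x) = 9*x (n(x) = -3*x*(-3) = 9*x)
V(k, y) = -22 + y
w = 1/1491 (w = 1/(44*33 + (-22 + 61)) = 1/(1452 + 39) = 1/1491 ≈ 0.00067069)
(n(-15) + w)*(520 + 1655) = (9*(-15) + 1/1491)*(520 + 1655) = (-135 + 1/1491)*2175 = -201284/1491*2175 = -145930900/497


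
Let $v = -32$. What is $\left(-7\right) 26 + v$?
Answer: $-214$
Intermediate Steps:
$\left(-7\right) 26 + v = \left(-7\right) 26 - 32 = -182 - 32 = -214$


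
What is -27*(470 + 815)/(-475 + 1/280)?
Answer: 3238200/44333 ≈ 73.043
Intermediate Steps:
-27*(470 + 815)/(-475 + 1/280) = -34695/(-475 + 1/280) = -34695/(-132999/280) = -34695*(-280)/132999 = -27*(-359800/132999) = 3238200/44333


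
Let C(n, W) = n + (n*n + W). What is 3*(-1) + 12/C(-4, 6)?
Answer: -7/3 ≈ -2.3333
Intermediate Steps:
C(n, W) = W + n + n**2 (C(n, W) = n + (n**2 + W) = n + (W + n**2) = W + n + n**2)
3*(-1) + 12/C(-4, 6) = 3*(-1) + 12/(6 - 4 + (-4)**2) = -3 + 12/(6 - 4 + 16) = -3 + 12/18 = -3 + 12*(1/18) = -3 + 2/3 = -7/3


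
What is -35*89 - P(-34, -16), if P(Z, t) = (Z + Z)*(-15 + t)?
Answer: -5223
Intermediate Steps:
P(Z, t) = 2*Z*(-15 + t) (P(Z, t) = (2*Z)*(-15 + t) = 2*Z*(-15 + t))
-35*89 - P(-34, -16) = -35*89 - 2*(-34)*(-15 - 16) = -3115 - 2*(-34)*(-31) = -3115 - 1*2108 = -3115 - 2108 = -5223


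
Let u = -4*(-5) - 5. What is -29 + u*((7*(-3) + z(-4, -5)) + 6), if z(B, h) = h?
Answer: -329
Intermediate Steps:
u = 15 (u = 20 - 5 = 15)
-29 + u*((7*(-3) + z(-4, -5)) + 6) = -29 + 15*((7*(-3) - 5) + 6) = -29 + 15*((-21 - 5) + 6) = -29 + 15*(-26 + 6) = -29 + 15*(-20) = -29 - 300 = -329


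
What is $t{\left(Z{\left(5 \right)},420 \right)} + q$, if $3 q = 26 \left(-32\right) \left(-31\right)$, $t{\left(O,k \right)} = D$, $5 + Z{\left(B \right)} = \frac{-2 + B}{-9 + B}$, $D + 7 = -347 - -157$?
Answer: $\frac{25201}{3} \approx 8400.3$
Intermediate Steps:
$D = -197$ ($D = -7 - 190 = -197$)
$Z{\left(B \right)} = -5 + \frac{-2 + B}{-9 + B}$
$t{\left(O,k \right)} = -197$
$q = \frac{25792}{3}$ ($q = \frac{26 \left(-32\right) \left(-31\right)}{3} = \frac{\left(-832\right) \left(-31\right)}{3} = \frac{1}{3} \cdot 25792 = \frac{25792}{3} \approx 8597.3$)
$t{\left(Z{\left(5 \right)},420 \right)} + q = -197 + \frac{25792}{3} = \frac{25201}{3}$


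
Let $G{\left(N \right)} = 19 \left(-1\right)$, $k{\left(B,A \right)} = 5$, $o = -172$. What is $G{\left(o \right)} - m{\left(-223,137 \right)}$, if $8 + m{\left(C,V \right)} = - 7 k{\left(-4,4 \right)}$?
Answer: $24$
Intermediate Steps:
$m{\left(C,V \right)} = -43$ ($m{\left(C,V \right)} = -8 - 35 = -43$)
$G{\left(N \right)} = -19$
$G{\left(o \right)} - m{\left(-223,137 \right)} = -19 - -43 = -19 + 43 = 24$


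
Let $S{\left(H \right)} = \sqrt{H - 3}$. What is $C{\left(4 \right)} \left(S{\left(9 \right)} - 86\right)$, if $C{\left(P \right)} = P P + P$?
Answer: $-1720 + 20 \sqrt{6} \approx -1671.0$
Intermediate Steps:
$S{\left(H \right)} = \sqrt{-3 + H}$
$C{\left(P \right)} = P + P^{2}$ ($C{\left(P \right)} = P^{2} + P = P + P^{2}$)
$C{\left(4 \right)} \left(S{\left(9 \right)} - 86\right) = 4 \left(1 + 4\right) \left(\sqrt{-3 + 9} - 86\right) = 4 \cdot 5 \left(\sqrt{6} - 86\right) = 20 \left(-86 + \sqrt{6}\right) = -1720 + 20 \sqrt{6}$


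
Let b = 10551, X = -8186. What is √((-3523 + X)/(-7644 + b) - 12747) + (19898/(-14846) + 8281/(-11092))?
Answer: -171824171/82335916 + I*√1330301986/323 ≈ -2.0869 + 112.92*I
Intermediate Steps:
√((-3523 + X)/(-7644 + b) - 12747) + (19898/(-14846) + 8281/(-11092)) = √((-3523 - 8186)/(-7644 + 10551) - 12747) + (19898/(-14846) + 8281/(-11092)) = √(-11709/2907 - 12747) + (19898*(-1/14846) + 8281*(-1/11092)) = √(-11709*1/2907 - 12747) + (-9949/7423 - 8281/11092) = √(-1301/323 - 12747) - 171824171/82335916 = √(-4118582/323) - 171824171/82335916 = I*√1330301986/323 - 171824171/82335916 = -171824171/82335916 + I*√1330301986/323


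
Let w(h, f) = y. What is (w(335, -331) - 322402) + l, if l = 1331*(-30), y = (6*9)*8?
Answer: -361900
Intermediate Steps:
y = 432 (y = 54*8 = 432)
w(h, f) = 432
l = -39930
(w(335, -331) - 322402) + l = (432 - 322402) - 39930 = -321970 - 39930 = -361900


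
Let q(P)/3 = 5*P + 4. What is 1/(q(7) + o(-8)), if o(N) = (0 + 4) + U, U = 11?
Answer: 1/132 ≈ 0.0075758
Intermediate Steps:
o(N) = 15 (o(N) = (0 + 4) + 11 = 4 + 11 = 15)
q(P) = 12 + 15*P (q(P) = 3*(5*P + 4) = 3*(4 + 5*P) = 12 + 15*P)
1/(q(7) + o(-8)) = 1/((12 + 15*7) + 15) = 1/((12 + 105) + 15) = 1/(117 + 15) = 1/132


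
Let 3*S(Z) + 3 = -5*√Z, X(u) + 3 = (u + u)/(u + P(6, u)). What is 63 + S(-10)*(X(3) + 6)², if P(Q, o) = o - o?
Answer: 38 - 125*I*√10/3 ≈ 38.0 - 131.76*I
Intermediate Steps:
P(Q, o) = 0
X(u) = -1 (X(u) = -3 + (u + u)/(u + 0) = -3 + (2*u)/u = -3 + 2 = -1)
S(Z) = -1 - 5*√Z/3 (S(Z) = -1 + (-5*√Z)/3 = -1 - 5*√Z/3)
63 + S(-10)*(X(3) + 6)² = 63 + (-1 - 5*I*√10/3)*(-1 + 6)² = 63 + (-1 - 5*I*√10/3)*5² = 63 + (-1 - 5*I*√10/3)*25 = 63 + (-25 - 125*I*√10/3) = 38 - 125*I*√10/3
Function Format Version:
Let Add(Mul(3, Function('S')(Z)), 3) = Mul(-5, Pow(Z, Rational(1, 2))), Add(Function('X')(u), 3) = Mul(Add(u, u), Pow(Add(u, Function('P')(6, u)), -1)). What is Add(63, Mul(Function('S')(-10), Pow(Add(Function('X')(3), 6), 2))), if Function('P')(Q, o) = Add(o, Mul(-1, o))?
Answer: Add(38, Mul(Rational(-125, 3), I, Pow(10, Rational(1, 2)))) ≈ Add(38.000, Mul(-131.76, I))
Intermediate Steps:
Function('P')(Q, o) = 0
Function('X')(u) = -1 (Function('X')(u) = Add(-3, Mul(Add(u, u), Pow(Add(u, 0), -1))) = Add(-3, Mul(Mul(2, u), Pow(u, -1))) = Add(-3, 2) = -1)
Function('S')(Z) = Add(-1, Mul(Rational(-5, 3), Pow(Z, Rational(1, 2)))) (Function('S')(Z) = Add(-1, Mul(Rational(1, 3), Mul(-5, Pow(Z, Rational(1, 2))))) = Add(-1, Mul(Rational(-5, 3), Pow(Z, Rational(1, 2)))))
Add(63, Mul(Function('S')(-10), Pow(Add(Function('X')(3), 6), 2))) = Add(63, Mul(Add(-1, Mul(Rational(-5, 3), Pow(-10, Rational(1, 2)))), Pow(Add(-1, 6), 2))) = Add(63, Mul(Add(-1, Mul(Rational(-5, 3), Mul(I, Pow(10, Rational(1, 2))))), Pow(5, 2))) = Add(63, Mul(Add(-1, Mul(Rational(-5, 3), I, Pow(10, Rational(1, 2)))), 25)) = Add(63, Add(-25, Mul(Rational(-125, 3), I, Pow(10, Rational(1, 2))))) = Add(38, Mul(Rational(-125, 3), I, Pow(10, Rational(1, 2))))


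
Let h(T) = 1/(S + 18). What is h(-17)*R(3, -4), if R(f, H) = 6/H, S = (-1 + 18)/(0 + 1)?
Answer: -3/70 ≈ -0.042857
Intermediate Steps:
S = 17 (S = 17/1 = 17*1 = 17)
h(T) = 1/35 (h(T) = 1/(17 + 18) = 1/35)
h(-17)*R(3, -4) = (6/(-4))/35 = (6*(-1/4))/35 = (1/35)*(-3/2) = -3/70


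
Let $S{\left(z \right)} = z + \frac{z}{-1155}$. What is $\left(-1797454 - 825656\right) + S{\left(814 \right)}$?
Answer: $- \frac{275341154}{105} \approx -2.6223 \cdot 10^{6}$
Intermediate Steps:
$S{\left(z \right)} = \frac{1154 z}{1155}$ ($S{\left(z \right)} = z + z \left(- \frac{1}{1155}\right) = z - \frac{z}{1155} = \frac{1154 z}{1155}$)
$\left(-1797454 - 825656\right) + S{\left(814 \right)} = \left(-1797454 - 825656\right) + \frac{1154}{1155} \cdot 814 = -2623110 + \frac{85396}{105} = - \frac{275341154}{105}$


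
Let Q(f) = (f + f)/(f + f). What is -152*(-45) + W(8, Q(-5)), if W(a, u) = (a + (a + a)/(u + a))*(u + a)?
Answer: 6928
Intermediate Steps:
Q(f) = 1 (Q(f) = (2*f)/((2*f)) = (2*f)*(1/(2*f)) = 1)
W(a, u) = (a + u)*(a + 2*a/(a + u)) (W(a, u) = (a + (2*a)/(a + u))*(a + u) = (a + 2*a/(a + u))*(a + u) = (a + u)*(a + 2*a/(a + u)))
-152*(-45) + W(8, Q(-5)) = -152*(-45) + 8*(2 + 8 + 1) = 6840 + 8*11 = 6840 + 88 = 6928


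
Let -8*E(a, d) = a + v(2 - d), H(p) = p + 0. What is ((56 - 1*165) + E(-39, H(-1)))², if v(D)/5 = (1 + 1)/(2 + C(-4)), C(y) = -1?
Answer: 710649/64 ≈ 11104.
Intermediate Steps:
v(D) = 10 (v(D) = 5*((1 + 1)/(2 - 1)) = 5*(2/1) = 5*(2*1) = 5*2 = 10)
H(p) = p
E(a, d) = -5/4 - a/8 (E(a, d) = -(a + 10)/8 = -(10 + a)/8 = -5/4 - a/8)
((56 - 1*165) + E(-39, H(-1)))² = ((56 - 1*165) + (-5/4 - ⅛*(-39)))² = ((56 - 165) + (-5/4 + 39/8))² = (-109 + 29/8)² = (-843/8)² = 710649/64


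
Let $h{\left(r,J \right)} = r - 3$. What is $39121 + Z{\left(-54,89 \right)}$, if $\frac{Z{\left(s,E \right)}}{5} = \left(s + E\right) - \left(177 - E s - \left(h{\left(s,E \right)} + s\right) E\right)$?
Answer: $-35014$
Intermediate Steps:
$h{\left(r,J \right)} = -3 + r$
$Z{\left(s,E \right)} = -885 + 5 E + 5 s + 5 E s + 5 E \left(-3 + 2 s\right)$ ($Z{\left(s,E \right)} = 5 \left(\left(s + E\right) - \left(177 - E s - \left(\left(-3 + s\right) + s\right) E\right)\right) = 5 \left(\left(E + s\right) - \left(177 - E s - \left(-3 + 2 s\right) E\right)\right) = 5 \left(\left(E + s\right) - \left(177 - E s - E \left(-3 + 2 s\right)\right)\right) = 5 \left(\left(E + s\right) + \left(-177 + E s + E \left(-3 + 2 s\right)\right)\right) = 5 \left(-177 + E + s + E s + E \left(-3 + 2 s\right)\right) = -885 + 5 E + 5 s + 5 E s + 5 E \left(-3 + 2 s\right)$)
$39121 + Z{\left(-54,89 \right)} = 39121 + \left(-885 - 890 + 5 \left(-54\right) + 15 \cdot 89 \left(-54\right)\right) = 39121 - 74135 = -35014$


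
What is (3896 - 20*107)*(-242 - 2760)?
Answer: -5271512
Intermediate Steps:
(3896 - 20*107)*(-242 - 2760) = (3896 - 2140)*(-3002) = 1756*(-3002) = -5271512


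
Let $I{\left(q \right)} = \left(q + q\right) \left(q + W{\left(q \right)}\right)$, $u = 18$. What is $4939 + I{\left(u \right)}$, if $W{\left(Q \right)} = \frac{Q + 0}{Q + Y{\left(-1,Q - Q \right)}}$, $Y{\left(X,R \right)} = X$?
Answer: $\frac{95627}{17} \approx 5625.1$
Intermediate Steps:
$W{\left(Q \right)} = \frac{Q}{-1 + Q}$ ($W{\left(Q \right)} = \frac{Q + 0}{Q - 1} = \frac{Q}{-1 + Q}$)
$I{\left(q \right)} = 2 q \left(q + \frac{q}{-1 + q}\right)$ ($I{\left(q \right)} = \left(q + q\right) \left(q + \frac{q}{-1 + q}\right) = 2 q \left(q + \frac{q}{-1 + q}\right)$)
$4939 + I{\left(u \right)} = 4939 + \frac{2 \cdot 18^{3}}{-1 + 18} = 4939 + 2 \cdot 5832 \cdot \frac{1}{17} = 4939 + \frac{11664}{17} = \frac{95627}{17}$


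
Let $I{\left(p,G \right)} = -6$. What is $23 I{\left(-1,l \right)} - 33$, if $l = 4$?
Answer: $-171$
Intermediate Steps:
$23 I{\left(-1,l \right)} - 33 = 23 \left(-6\right) - 33 = -138 - 33 = -171$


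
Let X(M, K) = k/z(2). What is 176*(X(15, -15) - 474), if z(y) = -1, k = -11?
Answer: -81488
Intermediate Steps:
X(M, K) = 11 (X(M, K) = -11/(-1) = -11*(-1) = 11)
176*(X(15, -15) - 474) = 176*(11 - 474) = 176*(-463) = -81488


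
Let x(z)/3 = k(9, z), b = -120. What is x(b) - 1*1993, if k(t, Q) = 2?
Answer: -1987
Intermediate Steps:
x(z) = 6 (x(z) = 3*2 = 6)
x(b) - 1*1993 = 6 - 1*1993 = 6 - 1993 = -1987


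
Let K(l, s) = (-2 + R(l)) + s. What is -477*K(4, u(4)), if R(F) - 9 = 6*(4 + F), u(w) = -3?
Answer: -24804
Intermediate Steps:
R(F) = 33 + 6*F (R(F) = 9 + 6*(4 + F) = 9 + (24 + 6*F) = 33 + 6*F)
K(l, s) = 31 + s + 6*l (K(l, s) = (-2 + (33 + 6*l)) + s = (31 + 6*l) + s = 31 + s + 6*l)
-477*K(4, u(4)) = -477*(31 - 3 + 6*4) = -477*(31 - 3 + 24) = -477*52 = -24804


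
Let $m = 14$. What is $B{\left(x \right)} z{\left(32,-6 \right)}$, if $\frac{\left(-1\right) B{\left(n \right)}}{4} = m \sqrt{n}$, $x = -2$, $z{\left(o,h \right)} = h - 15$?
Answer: $1176 i \sqrt{2} \approx 1663.1 i$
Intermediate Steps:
$z{\left(o,h \right)} = -15 + h$
$B{\left(n \right)} = - 56 \sqrt{n}$ ($B{\left(n \right)} = - 4 \cdot 14 \sqrt{n} = - 56 \sqrt{n}$)
$B{\left(x \right)} z{\left(32,-6 \right)} = - 56 \sqrt{-2} \left(-15 - 6\right) = - 56 i \sqrt{2} \left(-21\right) = 1176 i \sqrt{2}$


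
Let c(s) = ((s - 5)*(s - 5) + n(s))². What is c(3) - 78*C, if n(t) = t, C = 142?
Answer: -11027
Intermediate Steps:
c(s) = (s + (-5 + s)²)² (c(s) = ((s - 5)*(s - 5) + s)² = ((-5 + s)*(-5 + s) + s)² = ((-5 + s)² + s)² = (s + (-5 + s)²)²)
c(3) - 78*C = (3 + (-5 + 3)²)² - 78*142 = (3 + (-2)²)² - 11076 = (3 + 4)² - 11076 = 7² - 11076 = 49 - 11076 = -11027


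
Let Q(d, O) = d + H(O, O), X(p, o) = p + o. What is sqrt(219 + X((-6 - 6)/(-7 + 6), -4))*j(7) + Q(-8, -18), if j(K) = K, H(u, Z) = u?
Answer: -26 + 7*sqrt(227) ≈ 79.466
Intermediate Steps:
X(p, o) = o + p
Q(d, O) = O + d (Q(d, O) = d + O = O + d)
sqrt(219 + X((-6 - 6)/(-7 + 6), -4))*j(7) + Q(-8, -18) = sqrt(219 + (-4 + (-6 - 6)/(-7 + 6)))*7 + (-18 - 8) = sqrt(219 + (-4 - 12/(-1)))*7 - 26 = sqrt(219 + (-4 - 12*(-1)))*7 - 26 = sqrt(219 + (-4 + 12))*7 - 26 = sqrt(219 + 8)*7 - 26 = sqrt(227)*7 - 26 = 7*sqrt(227) - 26 = -26 + 7*sqrt(227)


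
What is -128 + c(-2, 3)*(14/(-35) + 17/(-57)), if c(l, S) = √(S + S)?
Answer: -128 - 199*√6/285 ≈ -129.71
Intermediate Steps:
c(l, S) = √2*√S (c(l, S) = √(2*S) = √2*√S)
-128 + c(-2, 3)*(14/(-35) + 17/(-57)) = -128 + (√2*√3)*(14/(-35) + 17/(-57)) = -128 + √6*(14*(-1/35) + 17*(-1/57)) = -128 + √6*(-⅖ - 17/57) = -128 + √6*(-199/285) = -128 - 199*√6/285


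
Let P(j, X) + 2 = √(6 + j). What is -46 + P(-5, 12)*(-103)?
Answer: 57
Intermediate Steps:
P(j, X) = -2 + √(6 + j)
-46 + P(-5, 12)*(-103) = -46 + (-2 + √(6 - 5))*(-103) = -46 + (-2 + √1)*(-103) = -46 + (-2 + 1)*(-103) = -46 - 1*(-103) = -46 + 103 = 57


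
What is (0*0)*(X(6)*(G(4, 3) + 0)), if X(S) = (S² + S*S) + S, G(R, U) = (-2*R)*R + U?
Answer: 0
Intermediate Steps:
G(R, U) = U - 2*R² (G(R, U) = -2*R² + U = U - 2*R²)
X(S) = S + 2*S² (X(S) = (S² + S²) + S = 2*S² + S = S + 2*S²)
(0*0)*(X(6)*(G(4, 3) + 0)) = (0*0)*((6*(1 + 2*6))*((3 - 2*4²) + 0)) = 0*((6*(1 + 12))*((3 - 2*16) + 0)) = 0*((6*13)*((3 - 32) + 0)) = 0*(78*(-29 + 0)) = 0*(78*(-29)) = 0*(-2262) = 0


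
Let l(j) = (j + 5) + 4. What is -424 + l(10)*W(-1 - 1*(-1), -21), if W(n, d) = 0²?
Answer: -424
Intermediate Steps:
W(n, d) = 0
l(j) = 9 + j (l(j) = (5 + j) + 4 = 9 + j)
-424 + l(10)*W(-1 - 1*(-1), -21) = -424 + (9 + 10)*0 = -424 + 19*0 = -424 + 0 = -424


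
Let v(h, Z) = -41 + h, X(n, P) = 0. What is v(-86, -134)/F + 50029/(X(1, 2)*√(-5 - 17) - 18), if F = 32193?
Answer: -59651329/21462 ≈ -2779.4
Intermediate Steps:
v(-86, -134)/F + 50029/(X(1, 2)*√(-5 - 17) - 18) = (-41 - 86)/32193 + 50029/(0*√(-5 - 17) - 18) = -127*1/32193 + 50029/(0*√(-22) - 18) = -127/32193 + 50029/(0*(I*√22) - 18) = -127/32193 + 50029/(0 - 18) = -127/32193 + 50029/(-18) = -127/32193 + 50029*(-1/18) = -127/32193 - 50029/18 = -59651329/21462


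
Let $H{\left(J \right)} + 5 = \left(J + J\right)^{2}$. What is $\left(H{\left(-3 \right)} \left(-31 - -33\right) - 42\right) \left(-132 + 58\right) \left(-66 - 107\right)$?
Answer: $256040$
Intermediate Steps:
$H{\left(J \right)} = -5 + 4 J^{2}$ ($H{\left(J \right)} = -5 + \left(J + J\right)^{2} = -5 + \left(2 J\right)^{2} = -5 + 4 J^{2}$)
$\left(H{\left(-3 \right)} \left(-31 - -33\right) - 42\right) \left(-132 + 58\right) \left(-66 - 107\right) = \left(\left(-5 + 4 \left(-3\right)^{2}\right) \left(-31 - -33\right) - 42\right) \left(-132 + 58\right) \left(-66 - 107\right) = \left(\left(-5 + 4 \cdot 9\right) \left(-31 + 33\right) - 42\right) \left(\left(-74\right) \left(-173\right)\right) = \left(\left(-5 + 36\right) 2 - 42\right) 12802 = \left(31 \cdot 2 - 42\right) 12802 = \left(62 - 42\right) 12802 = 20 \cdot 12802 = 256040$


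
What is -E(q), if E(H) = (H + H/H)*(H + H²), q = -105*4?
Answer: 73735620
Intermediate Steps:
q = -420
E(H) = (1 + H)*(H + H²) (E(H) = (H + 1)*(H + H²) = (1 + H)*(H + H²))
-E(q) = -(-420)*(1 - 420)² = -(-420)*(-419)² = -(-420)*175561 = -1*(-73735620) = 73735620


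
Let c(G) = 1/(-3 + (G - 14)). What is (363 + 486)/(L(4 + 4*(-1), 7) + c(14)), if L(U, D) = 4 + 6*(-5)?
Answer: -2547/79 ≈ -32.240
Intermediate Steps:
L(U, D) = -26 (L(U, D) = 4 - 30 = -26)
c(G) = 1/(-17 + G) (c(G) = 1/(-3 + (-14 + G)) = 1/(-17 + G))
(363 + 486)/(L(4 + 4*(-1), 7) + c(14)) = (363 + 486)/(-26 + 1/(-17 + 14)) = 849/(-26 + 1/(-3)) = 849/(-26 - 1/3) = 849/(-79/3) = 849*(-3/79) = -2547/79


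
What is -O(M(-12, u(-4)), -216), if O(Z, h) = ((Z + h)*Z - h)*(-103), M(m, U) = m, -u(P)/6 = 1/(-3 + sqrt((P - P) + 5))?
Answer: 304056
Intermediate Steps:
u(P) = -6/(-3 + sqrt(5)) (u(P) = -6/(-3 + sqrt((P - P) + 5)) = -6/(-3 + sqrt(0 + 5)) = -6/(-3 + sqrt(5)))
O(Z, h) = 103*h - 103*Z*(Z + h) (O(Z, h) = (Z*(Z + h) - h)*(-103) = (-h + Z*(Z + h))*(-103) = 103*h - 103*Z*(Z + h))
-O(M(-12, u(-4)), -216) = -(-103*(-12)**2 + 103*(-216) - 103*(-12)*(-216)) = -(-103*144 - 22248 - 266976) = -(-14832 - 22248 - 266976) = -1*(-304056) = 304056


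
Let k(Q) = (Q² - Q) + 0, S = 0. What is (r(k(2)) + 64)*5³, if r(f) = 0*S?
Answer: 8000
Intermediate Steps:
k(Q) = Q² - Q
r(f) = 0 (r(f) = 0*0 = 0)
(r(k(2)) + 64)*5³ = (0 + 64)*5³ = 64*125 = 8000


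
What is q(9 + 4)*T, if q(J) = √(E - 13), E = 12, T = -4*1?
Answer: -4*I ≈ -4.0*I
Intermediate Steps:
T = -4
q(J) = I (q(J) = √(12 - 13) = √(-1) = I)
q(9 + 4)*T = I*(-4) = -4*I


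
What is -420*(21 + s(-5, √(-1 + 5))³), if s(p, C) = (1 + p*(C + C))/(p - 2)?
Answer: -843720/49 ≈ -17219.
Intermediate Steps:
s(p, C) = (1 + 2*C*p)/(-2 + p) (s(p, C) = (1 + p*(2*C))/(-2 + p) = (1 + 2*C*p)/(-2 + p))
-420*(21 + s(-5, √(-1 + 5))³) = -420*(21 + ((1 + 2*√(-1 + 5)*(-5))/(-2 - 5))³) = -420*(21 + ((1 + 2*√4*(-5))/(-7))³) = -420*(21 + (-(1 + 2*2*(-5))/7)³) = -420*(21 + (-(1 - 20)/7)³) = -420*(21 + (-⅐*(-19))³) = -420*(21 + (19/7)³) = -420*(21 + 6859/343) = -420*14062/343 = -843720/49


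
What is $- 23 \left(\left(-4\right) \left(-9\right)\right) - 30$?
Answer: $-858$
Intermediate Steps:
$- 23 \left(\left(-4\right) \left(-9\right)\right) - 30 = \left(-23\right) 36 - 30 = -828 - 30 = -858$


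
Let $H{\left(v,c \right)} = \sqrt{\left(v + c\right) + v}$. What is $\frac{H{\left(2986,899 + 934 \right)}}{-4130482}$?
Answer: $- \frac{\sqrt{7805}}{4130482} \approx -2.1389 \cdot 10^{-5}$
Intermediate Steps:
$H{\left(v,c \right)} = \sqrt{c + 2 v}$ ($H{\left(v,c \right)} = \sqrt{\left(c + v\right) + v} = \sqrt{c + 2 v}$)
$\frac{H{\left(2986,899 + 934 \right)}}{-4130482} = \frac{\sqrt{\left(899 + 934\right) + 2 \cdot 2986}}{-4130482} = \sqrt{1833 + 5972} \left(- \frac{1}{4130482}\right) = \sqrt{7805} \left(- \frac{1}{4130482}\right) = - \frac{\sqrt{7805}}{4130482}$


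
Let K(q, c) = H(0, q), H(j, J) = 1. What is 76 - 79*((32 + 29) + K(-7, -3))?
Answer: -4822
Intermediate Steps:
K(q, c) = 1
76 - 79*((32 + 29) + K(-7, -3)) = 76 - 79*((32 + 29) + 1) = 76 - 79*(61 + 1) = 76 - 79*62 = 76 - 4898 = -4822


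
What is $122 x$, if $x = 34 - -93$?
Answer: $15494$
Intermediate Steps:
$x = 127$ ($x = 34 + 93 = 127$)
$122 x = 122 \cdot 127 = 15494$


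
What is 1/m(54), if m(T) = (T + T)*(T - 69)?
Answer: -1/1620 ≈ -0.00061728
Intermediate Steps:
m(T) = 2*T*(-69 + T) (m(T) = (2*T)*(-69 + T) = 2*T*(-69 + T))
1/m(54) = 1/(2*54*(-69 + 54)) = 1/(2*54*(-15)) = 1/(-1620) = -1/1620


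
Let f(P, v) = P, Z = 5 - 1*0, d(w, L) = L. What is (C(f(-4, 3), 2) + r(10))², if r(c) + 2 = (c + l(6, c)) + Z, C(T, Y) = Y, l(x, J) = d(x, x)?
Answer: 441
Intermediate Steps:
l(x, J) = x
Z = 5 (Z = 5 + 0 = 5)
r(c) = 9 + c (r(c) = -2 + ((c + 6) + 5) = -2 + ((6 + c) + 5) = -2 + (11 + c) = 9 + c)
(C(f(-4, 3), 2) + r(10))² = (2 + (9 + 10))² = (2 + 19)² = 21² = 441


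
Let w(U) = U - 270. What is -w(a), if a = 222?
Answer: 48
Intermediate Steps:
w(U) = -270 + U
-w(a) = -(-270 + 222) = -1*(-48) = 48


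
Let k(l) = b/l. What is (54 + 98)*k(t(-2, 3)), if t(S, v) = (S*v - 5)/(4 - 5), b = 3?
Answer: 456/11 ≈ 41.455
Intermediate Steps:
t(S, v) = 5 - S*v (t(S, v) = (-5 + S*v)/(-1) = (-5 + S*v)*(-1) = 5 - S*v)
k(l) = 3/l
(54 + 98)*k(t(-2, 3)) = (54 + 98)*(3/(5 - 1*(-2)*3)) = 152*(3/(5 + 6)) = 152*(3/11) = 456/11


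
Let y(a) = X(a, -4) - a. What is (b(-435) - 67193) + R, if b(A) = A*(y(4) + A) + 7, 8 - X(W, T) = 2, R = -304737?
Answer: -183568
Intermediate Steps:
X(W, T) = 6 (X(W, T) = 8 - 1*2 = 8 - 2 = 6)
y(a) = 6 - a
b(A) = 7 + A*(2 + A) (b(A) = A*((6 - 1*4) + A) + 7 = A*((6 - 4) + A) + 7 = A*(2 + A) + 7 = 7 + A*(2 + A))
(b(-435) - 67193) + R = ((7 + (-435)² + 2*(-435)) - 67193) - 304737 = ((7 + 189225 - 870) - 67193) - 304737 = (188362 - 67193) - 304737 = 121169 - 304737 = -183568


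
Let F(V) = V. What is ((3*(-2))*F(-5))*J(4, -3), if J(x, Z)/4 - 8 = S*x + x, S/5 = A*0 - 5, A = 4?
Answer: -10560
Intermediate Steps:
S = -25 (S = 5*(4*0 - 5) = 5*(0 - 5) = 5*(-5) = -25)
J(x, Z) = 32 - 96*x (J(x, Z) = 32 + 4*(-25*x + x) = 32 + 4*(-24*x) = 32 - 96*x)
((3*(-2))*F(-5))*J(4, -3) = ((3*(-2))*(-5))*(32 - 96*4) = (-6*(-5))*(32 - 384) = 30*(-352) = -10560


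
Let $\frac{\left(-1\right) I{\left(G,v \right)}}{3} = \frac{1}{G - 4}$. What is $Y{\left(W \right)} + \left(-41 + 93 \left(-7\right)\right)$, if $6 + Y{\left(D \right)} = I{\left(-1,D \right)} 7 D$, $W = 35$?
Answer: $-551$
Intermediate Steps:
$I{\left(G,v \right)} = - \frac{3}{-4 + G}$ ($I{\left(G,v \right)} = - \frac{3}{G - 4} = - \frac{3}{-4 + G}$)
$Y{\left(D \right)} = -6 + \frac{21 D}{5}$ ($Y{\left(D \right)} = -6 + - \frac{3}{-4 - 1} \cdot 7 D = -6 + - \frac{3}{-5} \cdot 7 D = -6 + \left(-3\right) \left(- \frac{1}{5}\right) 7 D = -6 + \frac{3}{5} \cdot 7 D = -6 + \frac{21 D}{5}$)
$Y{\left(W \right)} + \left(-41 + 93 \left(-7\right)\right) = \left(-6 + \frac{21}{5} \cdot 35\right) + \left(-41 + 93 \left(-7\right)\right) = \left(-6 + 147\right) - 692 = 141 - 692 = -551$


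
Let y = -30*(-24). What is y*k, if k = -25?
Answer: -18000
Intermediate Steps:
y = 720
y*k = 720*(-25) = -18000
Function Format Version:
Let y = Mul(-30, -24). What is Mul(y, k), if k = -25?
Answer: -18000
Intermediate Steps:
y = 720
Mul(y, k) = Mul(720, -25) = -18000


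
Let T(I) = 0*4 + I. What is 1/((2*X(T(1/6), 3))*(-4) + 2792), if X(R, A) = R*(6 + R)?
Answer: 9/25054 ≈ 0.00035922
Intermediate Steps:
T(I) = I (T(I) = 0 + I = I)
1/((2*X(T(1/6), 3))*(-4) + 2792) = 1/((2*((6 + 1/6)/6))*(-4) + 2792) = 1/((2*((1/6)*(37/6)))*(-4) + 2792) = 1/((2*(37/36))*(-4) + 2792) = 1/((37/18)*(-4) + 2792) = 1/(-74/9 + 2792) = 1/(25054/9) = 9/25054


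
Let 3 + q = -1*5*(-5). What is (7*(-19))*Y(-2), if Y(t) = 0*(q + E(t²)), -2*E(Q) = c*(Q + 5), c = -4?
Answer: 0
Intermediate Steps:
E(Q) = 10 + 2*Q (E(Q) = -(-2)*(Q + 5) = -(-2)*(5 + Q) = -(-20 - 4*Q)/2 = 10 + 2*Q)
q = 22 (q = -3 - 1*5*(-5) = -3 - 5*(-5) = -3 + 25 = 22)
Y(t) = 0 (Y(t) = 0*(22 + (10 + 2*t²)) = 0*(32 + 2*t²) = 0)
(7*(-19))*Y(-2) = (7*(-19))*0 = -133*0 = 0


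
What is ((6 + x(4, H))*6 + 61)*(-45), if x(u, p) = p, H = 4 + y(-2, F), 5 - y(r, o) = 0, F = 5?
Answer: -6795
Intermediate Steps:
y(r, o) = 5 (y(r, o) = 5 - 1*0 = 5 + 0 = 5)
H = 9 (H = 4 + 5 = 9)
((6 + x(4, H))*6 + 61)*(-45) = ((6 + 9)*6 + 61)*(-45) = (15*6 + 61)*(-45) = (90 + 61)*(-45) = 151*(-45) = -6795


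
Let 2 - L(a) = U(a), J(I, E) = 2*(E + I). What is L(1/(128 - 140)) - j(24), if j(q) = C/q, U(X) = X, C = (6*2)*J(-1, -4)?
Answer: 85/12 ≈ 7.0833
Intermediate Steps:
J(I, E) = 2*E + 2*I
C = -120 (C = (6*2)*(2*(-4) + 2*(-1)) = 12*(-8 - 2) = 12*(-10) = -120)
j(q) = -120/q
L(a) = 2 - a
L(1/(128 - 140)) - j(24) = (2 - 1/(128 - 140)) - (-120)/24 = (2 - 1/(-12)) - (-120)/24 = (2 - 1*(-1/12)) - 1*(-5) = (2 + 1/12) + 5 = 25/12 + 5 = 85/12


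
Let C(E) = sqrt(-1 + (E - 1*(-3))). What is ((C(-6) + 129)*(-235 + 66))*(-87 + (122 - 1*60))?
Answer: 545025 + 8450*I ≈ 5.4503e+5 + 8450.0*I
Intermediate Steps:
C(E) = sqrt(2 + E) (C(E) = sqrt(-1 + (E + 3)) = sqrt(-1 + (3 + E)) = sqrt(2 + E))
((C(-6) + 129)*(-235 + 66))*(-87 + (122 - 1*60)) = ((sqrt(2 - 6) + 129)*(-235 + 66))*(-87 + (122 - 1*60)) = ((sqrt(-4) + 129)*(-169))*(-87 + (122 - 60)) = ((2*I + 129)*(-169))*(-87 + 62) = ((129 + 2*I)*(-169))*(-25) = (-21801 - 338*I)*(-25) = 545025 + 8450*I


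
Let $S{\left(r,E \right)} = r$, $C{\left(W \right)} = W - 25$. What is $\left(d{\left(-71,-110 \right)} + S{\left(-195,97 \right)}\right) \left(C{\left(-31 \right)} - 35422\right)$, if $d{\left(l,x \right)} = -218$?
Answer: $14652414$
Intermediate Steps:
$C{\left(W \right)} = -25 + W$
$\left(d{\left(-71,-110 \right)} + S{\left(-195,97 \right)}\right) \left(C{\left(-31 \right)} - 35422\right) = \left(-218 - 195\right) \left(\left(-25 - 31\right) - 35422\right) = - 413 \left(-56 - 35422\right) = \left(-413\right) \left(-35478\right) = 14652414$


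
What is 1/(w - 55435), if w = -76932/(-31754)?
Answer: -15877/880103029 ≈ -1.8040e-5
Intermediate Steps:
w = 38466/15877 (w = -76932*(-1/31754) = 38466/15877 ≈ 2.4227)
1/(w - 55435) = 1/(38466/15877 - 55435) = 1/(-880103029/15877) = -15877/880103029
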